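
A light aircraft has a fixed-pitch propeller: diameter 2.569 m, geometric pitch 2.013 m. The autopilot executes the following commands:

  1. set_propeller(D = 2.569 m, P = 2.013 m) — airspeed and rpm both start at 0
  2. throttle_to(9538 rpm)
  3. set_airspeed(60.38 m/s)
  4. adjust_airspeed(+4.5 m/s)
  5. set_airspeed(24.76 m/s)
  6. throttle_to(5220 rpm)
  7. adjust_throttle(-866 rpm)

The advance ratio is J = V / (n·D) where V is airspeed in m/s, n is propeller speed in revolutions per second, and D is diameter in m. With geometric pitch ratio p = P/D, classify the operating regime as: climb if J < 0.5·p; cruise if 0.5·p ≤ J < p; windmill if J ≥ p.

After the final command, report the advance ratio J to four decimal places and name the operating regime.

set_propeller: D = 2.569 m, P = 2.013 m (p = P/D = 0.783573); state ← (V=0, rpm=0)
throttle_to(9538): rpm ← 9538
set_airspeed(60.38): V ← 60.38 m/s
adjust_airspeed(+4.5): V ← 60.38 +4.5 = 64.88 m/s
set_airspeed(24.76): V ← 24.76 m/s
throttle_to(5220): rpm ← 5220
adjust_throttle(-866): rpm ← 5220 -866 = 4354
final state: V = 24.76 m/s, rpm = 4354 → n = rpm/60 = 72.566667 rev/s
J = V / (n·D) = 24.76 / (72.566667 × 2.569) = 0.132816
regime bands: climb J<0.3918 | cruise [0.3918, 0.7836) | windmill J≥0.7836
J = 0.1328 → climb

J = 0.1328, regime = climb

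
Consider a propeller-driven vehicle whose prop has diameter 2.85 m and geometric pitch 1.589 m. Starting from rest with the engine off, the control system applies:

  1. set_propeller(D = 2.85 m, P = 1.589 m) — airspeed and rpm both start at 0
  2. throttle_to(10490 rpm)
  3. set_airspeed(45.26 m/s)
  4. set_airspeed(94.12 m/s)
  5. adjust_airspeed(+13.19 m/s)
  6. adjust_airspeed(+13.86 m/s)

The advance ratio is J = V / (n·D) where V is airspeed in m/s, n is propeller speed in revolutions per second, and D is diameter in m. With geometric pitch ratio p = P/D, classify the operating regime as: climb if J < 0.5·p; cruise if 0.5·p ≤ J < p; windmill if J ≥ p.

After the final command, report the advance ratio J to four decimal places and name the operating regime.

J = 0.2432, regime = climb

set_propeller: D = 2.85 m, P = 1.589 m (p = P/D = 0.557544); state ← (V=0, rpm=0)
throttle_to(10490): rpm ← 10490
set_airspeed(45.26): V ← 45.26 m/s
set_airspeed(94.12): V ← 94.12 m/s
adjust_airspeed(+13.19): V ← 94.12 +13.19 = 107.31 m/s
adjust_airspeed(+13.86): V ← 107.31 +13.86 = 121.17 m/s
final state: V = 121.17 m/s, rpm = 10490 → n = rpm/60 = 174.833333 rev/s
J = V / (n·D) = 121.17 / (174.833333 × 2.85) = 0.243179
regime bands: climb J<0.2788 | cruise [0.2788, 0.5575) | windmill J≥0.5575
J = 0.2432 → climb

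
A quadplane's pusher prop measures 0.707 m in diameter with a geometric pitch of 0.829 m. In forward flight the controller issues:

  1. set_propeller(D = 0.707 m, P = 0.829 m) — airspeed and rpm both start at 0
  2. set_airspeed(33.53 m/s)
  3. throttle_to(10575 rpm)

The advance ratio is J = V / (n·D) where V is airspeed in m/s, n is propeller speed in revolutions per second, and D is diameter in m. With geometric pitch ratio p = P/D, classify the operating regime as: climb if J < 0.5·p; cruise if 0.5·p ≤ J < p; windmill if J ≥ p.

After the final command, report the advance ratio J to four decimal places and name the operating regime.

set_propeller: D = 0.707 m, P = 0.829 m (p = P/D = 1.172560); state ← (V=0, rpm=0)
set_airspeed(33.53): V ← 33.53 m/s
throttle_to(10575): rpm ← 10575
final state: V = 33.53 m/s, rpm = 10575 → n = rpm/60 = 176.250000 rev/s
J = V / (n·D) = 33.53 / (176.250000 × 0.707) = 0.269082
regime bands: climb J<0.5863 | cruise [0.5863, 1.1726) | windmill J≥1.1726
J = 0.2691 → climb

J = 0.2691, regime = climb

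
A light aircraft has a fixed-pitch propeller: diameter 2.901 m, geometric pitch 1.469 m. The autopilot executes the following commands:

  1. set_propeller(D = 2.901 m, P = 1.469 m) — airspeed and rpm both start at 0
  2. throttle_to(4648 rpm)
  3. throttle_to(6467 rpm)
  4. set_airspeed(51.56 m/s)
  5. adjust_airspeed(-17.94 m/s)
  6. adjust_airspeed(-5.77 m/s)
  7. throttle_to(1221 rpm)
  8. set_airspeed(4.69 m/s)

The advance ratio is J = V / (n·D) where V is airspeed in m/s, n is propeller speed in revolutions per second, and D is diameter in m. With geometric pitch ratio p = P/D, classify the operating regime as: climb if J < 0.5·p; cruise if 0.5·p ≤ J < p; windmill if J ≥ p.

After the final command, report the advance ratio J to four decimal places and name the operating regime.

J = 0.0794, regime = climb

set_propeller: D = 2.901 m, P = 1.469 m (p = P/D = 0.506377); state ← (V=0, rpm=0)
throttle_to(4648): rpm ← 4648
throttle_to(6467): rpm ← 6467
set_airspeed(51.56): V ← 51.56 m/s
adjust_airspeed(-17.94): V ← 51.56 -17.94 = 33.62 m/s
adjust_airspeed(-5.77): V ← 33.62 -5.77 = 27.85 m/s
throttle_to(1221): rpm ← 1221
set_airspeed(4.69): V ← 4.69 m/s
final state: V = 4.69 m/s, rpm = 1221 → n = rpm/60 = 20.350000 rev/s
J = V / (n·D) = 4.69 / (20.350000 × 2.901) = 0.079444
regime bands: climb J<0.2532 | cruise [0.2532, 0.5064) | windmill J≥0.5064
J = 0.0794 → climb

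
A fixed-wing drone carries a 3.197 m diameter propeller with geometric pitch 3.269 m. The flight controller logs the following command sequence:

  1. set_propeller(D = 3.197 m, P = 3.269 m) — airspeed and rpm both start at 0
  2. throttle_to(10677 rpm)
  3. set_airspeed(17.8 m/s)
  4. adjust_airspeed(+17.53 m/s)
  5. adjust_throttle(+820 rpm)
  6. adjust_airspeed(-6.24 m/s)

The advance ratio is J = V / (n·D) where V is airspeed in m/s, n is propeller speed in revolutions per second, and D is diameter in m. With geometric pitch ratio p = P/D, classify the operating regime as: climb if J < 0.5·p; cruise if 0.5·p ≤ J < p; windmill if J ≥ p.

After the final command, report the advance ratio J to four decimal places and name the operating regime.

J = 0.0475, regime = climb

set_propeller: D = 3.197 m, P = 3.269 m (p = P/D = 1.022521); state ← (V=0, rpm=0)
throttle_to(10677): rpm ← 10677
set_airspeed(17.8): V ← 17.8 m/s
adjust_airspeed(+17.53): V ← 17.8 +17.53 = 35.33 m/s
adjust_throttle(+820): rpm ← 10677 +820 = 11497
adjust_airspeed(-6.24): V ← 35.33 -6.24 = 29.09 m/s
final state: V = 29.09 m/s, rpm = 11497 → n = rpm/60 = 191.616667 rev/s
J = V / (n·D) = 29.09 / (191.616667 × 3.197) = 0.047486
regime bands: climb J<0.5113 | cruise [0.5113, 1.0225) | windmill J≥1.0225
J = 0.0475 → climb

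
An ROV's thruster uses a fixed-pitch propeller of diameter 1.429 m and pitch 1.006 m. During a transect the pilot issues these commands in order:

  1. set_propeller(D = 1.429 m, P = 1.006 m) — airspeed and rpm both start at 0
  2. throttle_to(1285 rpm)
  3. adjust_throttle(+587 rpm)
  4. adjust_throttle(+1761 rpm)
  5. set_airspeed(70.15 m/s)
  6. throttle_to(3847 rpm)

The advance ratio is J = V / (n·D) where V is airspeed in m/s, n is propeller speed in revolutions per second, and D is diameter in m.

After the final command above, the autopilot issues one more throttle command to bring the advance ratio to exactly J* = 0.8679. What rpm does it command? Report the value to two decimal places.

rpm = 3393.73

set_propeller: D = 1.429 m, P = 1.006 m (p = P/D = 0.703989); state ← (V=0, rpm=0)
throttle_to(1285): rpm ← 1285
adjust_throttle(+587): rpm ← 1285 +587 = 1872
adjust_throttle(+1761): rpm ← 1872 +1761 = 3633
set_airspeed(70.15): V ← 70.15 m/s
throttle_to(3847): rpm ← 3847
final state: V = 70.15 m/s, rpm = 3847 → n = rpm/60 = 64.116667 rev/s
target J* = 0.8679; solve J* = V/(n·D) for n: n = V/(J*·D) = 70.15/(0.8679 × 1.429) = 56.562130 rev/s
rpm = 60·n = 3393.727820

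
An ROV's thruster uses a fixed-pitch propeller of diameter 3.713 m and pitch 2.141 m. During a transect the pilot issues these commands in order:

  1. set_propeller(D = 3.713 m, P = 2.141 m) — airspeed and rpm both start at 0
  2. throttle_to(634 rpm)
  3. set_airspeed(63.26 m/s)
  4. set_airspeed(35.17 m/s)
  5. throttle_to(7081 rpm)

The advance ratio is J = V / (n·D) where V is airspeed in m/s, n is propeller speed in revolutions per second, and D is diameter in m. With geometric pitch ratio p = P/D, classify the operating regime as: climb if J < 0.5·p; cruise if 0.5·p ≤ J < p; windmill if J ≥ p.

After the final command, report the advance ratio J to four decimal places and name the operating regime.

J = 0.0803, regime = climb

set_propeller: D = 3.713 m, P = 2.141 m (p = P/D = 0.576623); state ← (V=0, rpm=0)
throttle_to(634): rpm ← 634
set_airspeed(63.26): V ← 63.26 m/s
set_airspeed(35.17): V ← 35.17 m/s
throttle_to(7081): rpm ← 7081
final state: V = 35.17 m/s, rpm = 7081 → n = rpm/60 = 118.016667 rev/s
J = V / (n·D) = 35.17 / (118.016667 × 3.713) = 0.080261
regime bands: climb J<0.2883 | cruise [0.2883, 0.5766) | windmill J≥0.5766
J = 0.0803 → climb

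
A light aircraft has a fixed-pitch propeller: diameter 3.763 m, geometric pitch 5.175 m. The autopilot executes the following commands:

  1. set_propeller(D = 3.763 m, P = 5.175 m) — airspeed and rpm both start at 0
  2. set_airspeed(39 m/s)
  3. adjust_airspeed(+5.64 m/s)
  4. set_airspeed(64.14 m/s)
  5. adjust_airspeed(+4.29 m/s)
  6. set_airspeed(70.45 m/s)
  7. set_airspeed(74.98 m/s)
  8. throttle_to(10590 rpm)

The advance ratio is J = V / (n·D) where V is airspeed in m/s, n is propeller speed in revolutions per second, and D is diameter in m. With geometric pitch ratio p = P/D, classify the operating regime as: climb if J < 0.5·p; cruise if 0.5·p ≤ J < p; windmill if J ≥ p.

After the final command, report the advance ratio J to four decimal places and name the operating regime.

J = 0.1129, regime = climb

set_propeller: D = 3.763 m, P = 5.175 m (p = P/D = 1.375233); state ← (V=0, rpm=0)
set_airspeed(39): V ← 39 m/s
adjust_airspeed(+5.64): V ← 39 +5.64 = 44.64 m/s
set_airspeed(64.14): V ← 64.14 m/s
adjust_airspeed(+4.29): V ← 64.14 +4.29 = 68.43 m/s
set_airspeed(70.45): V ← 70.45 m/s
set_airspeed(74.98): V ← 74.98 m/s
throttle_to(10590): rpm ← 10590
final state: V = 74.98 m/s, rpm = 10590 → n = rpm/60 = 176.500000 rev/s
J = V / (n·D) = 74.98 / (176.500000 × 3.763) = 0.112893
regime bands: climb J<0.6876 | cruise [0.6876, 1.3752) | windmill J≥1.3752
J = 0.1129 → climb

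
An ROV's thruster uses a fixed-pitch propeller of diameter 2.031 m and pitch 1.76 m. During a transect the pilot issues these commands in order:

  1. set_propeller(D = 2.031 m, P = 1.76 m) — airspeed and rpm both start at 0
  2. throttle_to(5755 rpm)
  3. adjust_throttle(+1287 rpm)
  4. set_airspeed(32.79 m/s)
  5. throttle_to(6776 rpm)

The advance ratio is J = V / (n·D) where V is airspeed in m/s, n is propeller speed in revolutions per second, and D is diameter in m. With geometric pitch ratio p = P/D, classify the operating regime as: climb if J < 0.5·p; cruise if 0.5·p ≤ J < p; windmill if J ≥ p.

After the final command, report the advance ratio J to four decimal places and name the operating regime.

set_propeller: D = 2.031 m, P = 1.76 m (p = P/D = 0.866568); state ← (V=0, rpm=0)
throttle_to(5755): rpm ← 5755
adjust_throttle(+1287): rpm ← 5755 +1287 = 7042
set_airspeed(32.79): V ← 32.79 m/s
throttle_to(6776): rpm ← 6776
final state: V = 32.79 m/s, rpm = 6776 → n = rpm/60 = 112.933333 rev/s
J = V / (n·D) = 32.79 / (112.933333 × 2.031) = 0.142958
regime bands: climb J<0.4333 | cruise [0.4333, 0.8666) | windmill J≥0.8666
J = 0.1430 → climb

J = 0.1430, regime = climb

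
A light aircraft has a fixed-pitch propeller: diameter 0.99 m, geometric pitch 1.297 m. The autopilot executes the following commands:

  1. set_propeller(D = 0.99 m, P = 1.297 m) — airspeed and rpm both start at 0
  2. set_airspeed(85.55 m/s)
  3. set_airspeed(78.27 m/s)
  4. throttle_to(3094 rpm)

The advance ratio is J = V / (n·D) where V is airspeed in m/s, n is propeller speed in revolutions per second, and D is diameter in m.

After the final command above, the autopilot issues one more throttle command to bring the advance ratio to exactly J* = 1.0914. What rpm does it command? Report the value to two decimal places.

set_propeller: D = 0.99 m, P = 1.297 m (p = P/D = 1.310101); state ← (V=0, rpm=0)
set_airspeed(85.55): V ← 85.55 m/s
set_airspeed(78.27): V ← 78.27 m/s
throttle_to(3094): rpm ← 3094
final state: V = 78.27 m/s, rpm = 3094 → n = rpm/60 = 51.566667 rev/s
target J* = 1.0914; solve J* = V/(n·D) for n: n = V/(J*·D) = 78.27/(1.0914 × 0.99) = 72.439624 rev/s
rpm = 60·n = 4346.377463

rpm = 4346.38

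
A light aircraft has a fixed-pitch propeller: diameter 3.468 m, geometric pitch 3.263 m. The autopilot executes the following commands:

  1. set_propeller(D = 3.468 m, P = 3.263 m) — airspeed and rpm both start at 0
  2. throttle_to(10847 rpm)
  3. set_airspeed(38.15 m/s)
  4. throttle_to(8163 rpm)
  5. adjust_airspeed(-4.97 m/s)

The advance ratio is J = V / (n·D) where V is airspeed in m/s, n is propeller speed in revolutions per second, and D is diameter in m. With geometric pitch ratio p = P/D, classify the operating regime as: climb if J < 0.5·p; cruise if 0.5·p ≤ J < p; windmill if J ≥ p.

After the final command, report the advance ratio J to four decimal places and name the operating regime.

set_propeller: D = 3.468 m, P = 3.263 m (p = P/D = 0.940888); state ← (V=0, rpm=0)
throttle_to(10847): rpm ← 10847
set_airspeed(38.15): V ← 38.15 m/s
throttle_to(8163): rpm ← 8163
adjust_airspeed(-4.97): V ← 38.15 -4.97 = 33.18 m/s
final state: V = 33.18 m/s, rpm = 8163 → n = rpm/60 = 136.050000 rev/s
J = V / (n·D) = 33.18 / (136.050000 × 3.468) = 0.070323
regime bands: climb J<0.4704 | cruise [0.4704, 0.9409) | windmill J≥0.9409
J = 0.0703 → climb

J = 0.0703, regime = climb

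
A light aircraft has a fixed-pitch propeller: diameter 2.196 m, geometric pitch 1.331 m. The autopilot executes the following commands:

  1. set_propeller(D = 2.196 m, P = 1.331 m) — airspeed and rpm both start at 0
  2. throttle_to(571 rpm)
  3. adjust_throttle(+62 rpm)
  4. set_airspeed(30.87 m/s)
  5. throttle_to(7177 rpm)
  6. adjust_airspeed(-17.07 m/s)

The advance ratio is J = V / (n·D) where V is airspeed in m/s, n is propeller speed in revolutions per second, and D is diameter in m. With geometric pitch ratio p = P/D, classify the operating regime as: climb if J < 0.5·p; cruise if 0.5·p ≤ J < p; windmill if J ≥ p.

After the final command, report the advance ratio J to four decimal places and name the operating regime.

set_propeller: D = 2.196 m, P = 1.331 m (p = P/D = 0.606102); state ← (V=0, rpm=0)
throttle_to(571): rpm ← 571
adjust_throttle(+62): rpm ← 571 +62 = 633
set_airspeed(30.87): V ← 30.87 m/s
throttle_to(7177): rpm ← 7177
adjust_airspeed(-17.07): V ← 30.87 -17.07 = 13.8 m/s
final state: V = 13.8 m/s, rpm = 7177 → n = rpm/60 = 119.616667 rev/s
J = V / (n·D) = 13.8 / (119.616667 × 2.196) = 0.052536
regime bands: climb J<0.3031 | cruise [0.3031, 0.6061) | windmill J≥0.6061
J = 0.0525 → climb

J = 0.0525, regime = climb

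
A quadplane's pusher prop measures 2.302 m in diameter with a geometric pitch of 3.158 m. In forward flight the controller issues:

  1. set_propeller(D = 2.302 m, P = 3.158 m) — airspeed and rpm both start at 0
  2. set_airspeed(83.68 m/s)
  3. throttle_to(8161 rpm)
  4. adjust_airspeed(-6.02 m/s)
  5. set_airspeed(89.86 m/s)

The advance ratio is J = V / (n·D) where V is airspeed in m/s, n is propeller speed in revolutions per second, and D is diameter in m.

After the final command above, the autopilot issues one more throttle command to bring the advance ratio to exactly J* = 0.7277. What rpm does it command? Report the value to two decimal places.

rpm = 3218.55

set_propeller: D = 2.302 m, P = 3.158 m (p = P/D = 1.371851); state ← (V=0, rpm=0)
set_airspeed(83.68): V ← 83.68 m/s
throttle_to(8161): rpm ← 8161
adjust_airspeed(-6.02): V ← 83.68 -6.02 = 77.66 m/s
set_airspeed(89.86): V ← 89.86 m/s
final state: V = 89.86 m/s, rpm = 8161 → n = rpm/60 = 136.016667 rev/s
target J* = 0.7277; solve J* = V/(n·D) for n: n = V/(J*·D) = 89.86/(0.7277 × 2.302) = 53.642464 rev/s
rpm = 60·n = 3218.547852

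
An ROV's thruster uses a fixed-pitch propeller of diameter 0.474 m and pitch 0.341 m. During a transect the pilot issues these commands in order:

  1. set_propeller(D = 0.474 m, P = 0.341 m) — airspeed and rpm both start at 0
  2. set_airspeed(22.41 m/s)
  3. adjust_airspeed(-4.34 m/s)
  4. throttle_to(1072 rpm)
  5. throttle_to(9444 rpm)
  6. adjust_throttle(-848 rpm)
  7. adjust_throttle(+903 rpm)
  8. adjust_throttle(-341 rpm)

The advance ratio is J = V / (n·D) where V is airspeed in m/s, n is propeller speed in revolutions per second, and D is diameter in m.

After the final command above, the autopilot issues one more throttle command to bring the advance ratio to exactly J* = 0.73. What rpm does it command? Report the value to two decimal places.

rpm = 3133.34

set_propeller: D = 0.474 m, P = 0.341 m (p = P/D = 0.719409); state ← (V=0, rpm=0)
set_airspeed(22.41): V ← 22.41 m/s
adjust_airspeed(-4.34): V ← 22.41 -4.34 = 18.07 m/s
throttle_to(1072): rpm ← 1072
throttle_to(9444): rpm ← 9444
adjust_throttle(-848): rpm ← 9444 -848 = 8596
adjust_throttle(+903): rpm ← 8596 +903 = 9499
adjust_throttle(-341): rpm ← 9499 -341 = 9158
final state: V = 18.07 m/s, rpm = 9158 → n = rpm/60 = 152.633333 rev/s
target J* = 0.73; solve J* = V/(n·D) for n: n = V/(J*·D) = 18.07/(0.73 × 0.474) = 52.222415 rev/s
rpm = 60·n = 3133.344893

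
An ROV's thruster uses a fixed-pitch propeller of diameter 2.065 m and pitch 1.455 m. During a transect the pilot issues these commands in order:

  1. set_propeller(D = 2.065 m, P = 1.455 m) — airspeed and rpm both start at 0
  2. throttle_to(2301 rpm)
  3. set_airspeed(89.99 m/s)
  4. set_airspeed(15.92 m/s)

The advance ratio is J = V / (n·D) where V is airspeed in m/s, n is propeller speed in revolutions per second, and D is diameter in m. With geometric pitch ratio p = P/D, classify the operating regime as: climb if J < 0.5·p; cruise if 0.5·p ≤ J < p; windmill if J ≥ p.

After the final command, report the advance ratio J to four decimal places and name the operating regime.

J = 0.2010, regime = climb

set_propeller: D = 2.065 m, P = 1.455 m (p = P/D = 0.704600); state ← (V=0, rpm=0)
throttle_to(2301): rpm ← 2301
set_airspeed(89.99): V ← 89.99 m/s
set_airspeed(15.92): V ← 15.92 m/s
final state: V = 15.92 m/s, rpm = 2301 → n = rpm/60 = 38.350000 rev/s
J = V / (n·D) = 15.92 / (38.350000 × 2.065) = 0.201029
regime bands: climb J<0.3523 | cruise [0.3523, 0.7046) | windmill J≥0.7046
J = 0.2010 → climb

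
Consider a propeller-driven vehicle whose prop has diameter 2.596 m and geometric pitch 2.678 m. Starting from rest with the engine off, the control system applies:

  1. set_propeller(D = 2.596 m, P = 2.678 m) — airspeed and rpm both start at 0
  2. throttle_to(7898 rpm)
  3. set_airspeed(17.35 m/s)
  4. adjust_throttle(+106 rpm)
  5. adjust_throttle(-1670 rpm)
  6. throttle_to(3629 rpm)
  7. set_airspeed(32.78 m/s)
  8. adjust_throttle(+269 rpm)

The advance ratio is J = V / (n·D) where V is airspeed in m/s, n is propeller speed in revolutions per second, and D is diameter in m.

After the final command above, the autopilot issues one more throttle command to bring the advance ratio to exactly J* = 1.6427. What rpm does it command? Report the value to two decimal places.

set_propeller: D = 2.596 m, P = 2.678 m (p = P/D = 1.031587); state ← (V=0, rpm=0)
throttle_to(7898): rpm ← 7898
set_airspeed(17.35): V ← 17.35 m/s
adjust_throttle(+106): rpm ← 7898 +106 = 8004
adjust_throttle(-1670): rpm ← 8004 -1670 = 6334
throttle_to(3629): rpm ← 3629
set_airspeed(32.78): V ← 32.78 m/s
adjust_throttle(+269): rpm ← 3629 +269 = 3898
final state: V = 32.78 m/s, rpm = 3898 → n = rpm/60 = 64.966667 rev/s
target J* = 1.6427; solve J* = V/(n·D) for n: n = V/(J*·D) = 32.78/(1.6427 × 2.596) = 7.686807 rev/s
rpm = 60·n = 461.208449

rpm = 461.21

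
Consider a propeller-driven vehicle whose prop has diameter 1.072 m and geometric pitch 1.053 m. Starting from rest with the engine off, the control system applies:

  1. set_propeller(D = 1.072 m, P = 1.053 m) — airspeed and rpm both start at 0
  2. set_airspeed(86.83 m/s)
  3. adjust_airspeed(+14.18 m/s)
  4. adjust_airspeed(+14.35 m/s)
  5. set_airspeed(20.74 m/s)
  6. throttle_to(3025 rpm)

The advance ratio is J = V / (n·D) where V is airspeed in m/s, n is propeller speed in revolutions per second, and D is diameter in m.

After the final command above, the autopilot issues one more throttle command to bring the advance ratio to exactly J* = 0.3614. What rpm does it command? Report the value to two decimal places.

set_propeller: D = 1.072 m, P = 1.053 m (p = P/D = 0.982276); state ← (V=0, rpm=0)
set_airspeed(86.83): V ← 86.83 m/s
adjust_airspeed(+14.18): V ← 86.83 +14.18 = 101.01 m/s
adjust_airspeed(+14.35): V ← 101.01 +14.35 = 115.36 m/s
set_airspeed(20.74): V ← 20.74 m/s
throttle_to(3025): rpm ← 3025
final state: V = 20.74 m/s, rpm = 3025 → n = rpm/60 = 50.416667 rev/s
target J* = 0.3614; solve J* = V/(n·D) for n: n = V/(J*·D) = 20.74/(0.3614 × 1.072) = 53.533522 rev/s
rpm = 60·n = 3212.011332

rpm = 3212.01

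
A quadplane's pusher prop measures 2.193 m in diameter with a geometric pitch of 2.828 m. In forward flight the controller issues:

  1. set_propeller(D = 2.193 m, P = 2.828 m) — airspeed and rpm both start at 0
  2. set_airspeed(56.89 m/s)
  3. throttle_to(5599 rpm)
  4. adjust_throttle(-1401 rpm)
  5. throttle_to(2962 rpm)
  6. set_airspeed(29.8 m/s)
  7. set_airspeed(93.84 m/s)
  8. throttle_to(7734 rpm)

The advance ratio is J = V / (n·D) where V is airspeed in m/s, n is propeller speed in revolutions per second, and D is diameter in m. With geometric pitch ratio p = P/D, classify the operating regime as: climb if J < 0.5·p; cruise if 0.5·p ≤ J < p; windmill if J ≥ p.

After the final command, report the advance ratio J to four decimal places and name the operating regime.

set_propeller: D = 2.193 m, P = 2.828 m (p = P/D = 1.289558); state ← (V=0, rpm=0)
set_airspeed(56.89): V ← 56.89 m/s
throttle_to(5599): rpm ← 5599
adjust_throttle(-1401): rpm ← 5599 -1401 = 4198
throttle_to(2962): rpm ← 2962
set_airspeed(29.8): V ← 29.8 m/s
set_airspeed(93.84): V ← 93.84 m/s
throttle_to(7734): rpm ← 7734
final state: V = 93.84 m/s, rpm = 7734 → n = rpm/60 = 128.900000 rev/s
J = V / (n·D) = 93.84 / (128.900000 × 2.193) = 0.331968
regime bands: climb J<0.6448 | cruise [0.6448, 1.2896) | windmill J≥1.2896
J = 0.3320 → climb

J = 0.3320, regime = climb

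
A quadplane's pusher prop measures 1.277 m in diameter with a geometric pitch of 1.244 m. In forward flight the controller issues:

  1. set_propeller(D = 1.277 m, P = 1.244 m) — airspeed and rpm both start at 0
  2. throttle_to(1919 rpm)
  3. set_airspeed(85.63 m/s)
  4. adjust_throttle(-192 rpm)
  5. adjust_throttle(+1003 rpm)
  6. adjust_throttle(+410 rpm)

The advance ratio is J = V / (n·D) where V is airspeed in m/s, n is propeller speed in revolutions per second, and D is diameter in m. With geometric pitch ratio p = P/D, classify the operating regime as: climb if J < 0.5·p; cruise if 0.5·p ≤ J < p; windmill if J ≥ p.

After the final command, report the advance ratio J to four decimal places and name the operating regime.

J = 1.2813, regime = windmill

set_propeller: D = 1.277 m, P = 1.244 m (p = P/D = 0.974158); state ← (V=0, rpm=0)
throttle_to(1919): rpm ← 1919
set_airspeed(85.63): V ← 85.63 m/s
adjust_throttle(-192): rpm ← 1919 -192 = 1727
adjust_throttle(+1003): rpm ← 1727 +1003 = 2730
adjust_throttle(+410): rpm ← 2730 +410 = 3140
final state: V = 85.63 m/s, rpm = 3140 → n = rpm/60 = 52.333333 rev/s
J = V / (n·D) = 85.63 / (52.333333 × 1.277) = 1.281317
regime bands: climb J<0.4871 | cruise [0.4871, 0.9742) | windmill J≥0.9742
J = 1.2813 → windmill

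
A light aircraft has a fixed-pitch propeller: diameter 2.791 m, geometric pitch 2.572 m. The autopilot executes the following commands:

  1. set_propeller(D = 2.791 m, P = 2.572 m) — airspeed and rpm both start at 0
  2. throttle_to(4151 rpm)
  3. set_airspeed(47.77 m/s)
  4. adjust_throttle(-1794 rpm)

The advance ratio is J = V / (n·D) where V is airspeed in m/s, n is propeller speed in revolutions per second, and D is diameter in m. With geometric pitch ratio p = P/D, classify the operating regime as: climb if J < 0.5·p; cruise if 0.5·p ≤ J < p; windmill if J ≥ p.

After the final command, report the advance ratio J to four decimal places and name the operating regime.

J = 0.4357, regime = climb

set_propeller: D = 2.791 m, P = 2.572 m (p = P/D = 0.921534); state ← (V=0, rpm=0)
throttle_to(4151): rpm ← 4151
set_airspeed(47.77): V ← 47.77 m/s
adjust_throttle(-1794): rpm ← 4151 -1794 = 2357
final state: V = 47.77 m/s, rpm = 2357 → n = rpm/60 = 39.283333 rev/s
J = V / (n·D) = 47.77 / (39.283333 × 2.791) = 0.435700
regime bands: climb J<0.4608 | cruise [0.4608, 0.9215) | windmill J≥0.9215
J = 0.4357 → climb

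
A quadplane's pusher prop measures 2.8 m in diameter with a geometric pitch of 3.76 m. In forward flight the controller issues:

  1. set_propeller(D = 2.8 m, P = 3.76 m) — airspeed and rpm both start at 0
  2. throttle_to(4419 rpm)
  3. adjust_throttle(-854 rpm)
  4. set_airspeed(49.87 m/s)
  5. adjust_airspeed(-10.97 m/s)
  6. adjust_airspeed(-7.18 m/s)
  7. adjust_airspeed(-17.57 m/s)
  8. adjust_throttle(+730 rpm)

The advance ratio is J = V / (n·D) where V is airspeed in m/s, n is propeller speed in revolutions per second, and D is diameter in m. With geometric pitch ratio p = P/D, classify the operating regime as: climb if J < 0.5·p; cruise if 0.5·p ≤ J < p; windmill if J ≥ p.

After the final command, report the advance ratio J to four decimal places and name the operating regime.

J = 0.0706, regime = climb

set_propeller: D = 2.8 m, P = 3.76 m (p = P/D = 1.342857); state ← (V=0, rpm=0)
throttle_to(4419): rpm ← 4419
adjust_throttle(-854): rpm ← 4419 -854 = 3565
set_airspeed(49.87): V ← 49.87 m/s
adjust_airspeed(-10.97): V ← 49.87 -10.97 = 38.9 m/s
adjust_airspeed(-7.18): V ← 38.9 -7.18 = 31.72 m/s
adjust_airspeed(-17.57): V ← 31.72 -17.57 = 14.15 m/s
adjust_throttle(+730): rpm ← 3565 +730 = 4295
final state: V = 14.15 m/s, rpm = 4295 → n = rpm/60 = 71.583333 rev/s
J = V / (n·D) = 14.15 / (71.583333 × 2.8) = 0.070597
regime bands: climb J<0.6714 | cruise [0.6714, 1.3429) | windmill J≥1.3429
J = 0.0706 → climb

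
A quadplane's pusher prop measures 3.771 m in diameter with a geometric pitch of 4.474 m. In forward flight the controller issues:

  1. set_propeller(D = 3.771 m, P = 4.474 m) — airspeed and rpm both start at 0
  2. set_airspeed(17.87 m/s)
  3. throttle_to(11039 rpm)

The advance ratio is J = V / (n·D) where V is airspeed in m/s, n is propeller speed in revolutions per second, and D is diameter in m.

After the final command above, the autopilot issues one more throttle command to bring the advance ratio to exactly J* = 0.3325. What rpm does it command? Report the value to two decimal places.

rpm = 855.12

set_propeller: D = 3.771 m, P = 4.474 m (p = P/D = 1.186423); state ← (V=0, rpm=0)
set_airspeed(17.87): V ← 17.87 m/s
throttle_to(11039): rpm ← 11039
final state: V = 17.87 m/s, rpm = 11039 → n = rpm/60 = 183.983333 rev/s
target J* = 0.3325; solve J* = V/(n·D) for n: n = V/(J*·D) = 17.87/(0.3325 × 3.771) = 14.252018 rev/s
rpm = 60·n = 855.121096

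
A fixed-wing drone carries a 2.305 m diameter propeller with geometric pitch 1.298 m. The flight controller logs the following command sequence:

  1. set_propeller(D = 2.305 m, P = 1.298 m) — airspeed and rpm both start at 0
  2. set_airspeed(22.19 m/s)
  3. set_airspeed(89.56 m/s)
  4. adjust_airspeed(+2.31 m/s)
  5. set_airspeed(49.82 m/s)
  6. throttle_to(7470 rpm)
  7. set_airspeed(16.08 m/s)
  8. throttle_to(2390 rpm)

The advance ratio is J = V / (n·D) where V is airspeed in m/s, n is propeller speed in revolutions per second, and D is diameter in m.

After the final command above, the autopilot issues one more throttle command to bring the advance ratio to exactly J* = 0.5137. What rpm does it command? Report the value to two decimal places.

rpm = 814.81

set_propeller: D = 2.305 m, P = 1.298 m (p = P/D = 0.563124); state ← (V=0, rpm=0)
set_airspeed(22.19): V ← 22.19 m/s
set_airspeed(89.56): V ← 89.56 m/s
adjust_airspeed(+2.31): V ← 89.56 +2.31 = 91.87 m/s
set_airspeed(49.82): V ← 49.82 m/s
throttle_to(7470): rpm ← 7470
set_airspeed(16.08): V ← 16.08 m/s
throttle_to(2390): rpm ← 2390
final state: V = 16.08 m/s, rpm = 2390 → n = rpm/60 = 39.833333 rev/s
target J* = 0.5137; solve J* = V/(n·D) for n: n = V/(J*·D) = 16.08/(0.5137 × 2.305) = 13.580181 rev/s
rpm = 60·n = 814.810842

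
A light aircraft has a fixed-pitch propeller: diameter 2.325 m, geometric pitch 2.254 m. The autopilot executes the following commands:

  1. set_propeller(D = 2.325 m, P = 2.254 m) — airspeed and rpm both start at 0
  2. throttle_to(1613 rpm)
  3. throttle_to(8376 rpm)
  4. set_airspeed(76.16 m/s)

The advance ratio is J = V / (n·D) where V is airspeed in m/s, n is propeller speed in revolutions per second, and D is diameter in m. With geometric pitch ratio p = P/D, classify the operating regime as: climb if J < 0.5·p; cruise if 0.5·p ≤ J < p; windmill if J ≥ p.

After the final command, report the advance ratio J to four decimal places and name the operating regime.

set_propeller: D = 2.325 m, P = 2.254 m (p = P/D = 0.969462); state ← (V=0, rpm=0)
throttle_to(1613): rpm ← 1613
throttle_to(8376): rpm ← 8376
set_airspeed(76.16): V ← 76.16 m/s
final state: V = 76.16 m/s, rpm = 8376 → n = rpm/60 = 139.600000 rev/s
J = V / (n·D) = 76.16 / (139.600000 × 2.325) = 0.234649
regime bands: climb J<0.4847 | cruise [0.4847, 0.9695) | windmill J≥0.9695
J = 0.2346 → climb

J = 0.2346, regime = climb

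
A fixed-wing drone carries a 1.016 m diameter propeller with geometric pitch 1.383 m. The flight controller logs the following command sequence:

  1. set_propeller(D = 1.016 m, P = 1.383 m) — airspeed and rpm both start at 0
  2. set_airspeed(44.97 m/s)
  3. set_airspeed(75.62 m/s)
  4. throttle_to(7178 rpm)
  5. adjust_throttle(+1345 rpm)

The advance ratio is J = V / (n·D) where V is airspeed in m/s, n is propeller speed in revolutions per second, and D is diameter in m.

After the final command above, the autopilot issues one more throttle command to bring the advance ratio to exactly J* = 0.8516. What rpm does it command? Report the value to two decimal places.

set_propeller: D = 1.016 m, P = 1.383 m (p = P/D = 1.361220); state ← (V=0, rpm=0)
set_airspeed(44.97): V ← 44.97 m/s
set_airspeed(75.62): V ← 75.62 m/s
throttle_to(7178): rpm ← 7178
adjust_throttle(+1345): rpm ← 7178 +1345 = 8523
final state: V = 75.62 m/s, rpm = 8523 → n = rpm/60 = 142.050000 rev/s
target J* = 0.8516; solve J* = V/(n·D) for n: n = V/(J*·D) = 75.62/(0.8516 × 1.016) = 87.399171 rev/s
rpm = 60·n = 5243.950248

rpm = 5243.95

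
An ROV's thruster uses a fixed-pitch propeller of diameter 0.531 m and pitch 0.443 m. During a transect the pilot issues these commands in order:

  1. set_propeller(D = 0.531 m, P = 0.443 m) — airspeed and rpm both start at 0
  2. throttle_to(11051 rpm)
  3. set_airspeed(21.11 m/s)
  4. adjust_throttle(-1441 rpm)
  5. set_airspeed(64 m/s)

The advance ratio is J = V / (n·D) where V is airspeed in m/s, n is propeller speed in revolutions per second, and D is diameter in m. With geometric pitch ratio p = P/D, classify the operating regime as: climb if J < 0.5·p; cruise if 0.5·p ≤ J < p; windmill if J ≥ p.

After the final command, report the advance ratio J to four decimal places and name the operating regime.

set_propeller: D = 0.531 m, P = 0.443 m (p = P/D = 0.834275); state ← (V=0, rpm=0)
throttle_to(11051): rpm ← 11051
set_airspeed(21.11): V ← 21.11 m/s
adjust_throttle(-1441): rpm ← 11051 -1441 = 9610
set_airspeed(64): V ← 64 m/s
final state: V = 64 m/s, rpm = 9610 → n = rpm/60 = 160.166667 rev/s
J = V / (n·D) = 64 / (160.166667 × 0.531) = 0.752512
regime bands: climb J<0.4171 | cruise [0.4171, 0.8343) | windmill J≥0.8343
J = 0.7525 → cruise

J = 0.7525, regime = cruise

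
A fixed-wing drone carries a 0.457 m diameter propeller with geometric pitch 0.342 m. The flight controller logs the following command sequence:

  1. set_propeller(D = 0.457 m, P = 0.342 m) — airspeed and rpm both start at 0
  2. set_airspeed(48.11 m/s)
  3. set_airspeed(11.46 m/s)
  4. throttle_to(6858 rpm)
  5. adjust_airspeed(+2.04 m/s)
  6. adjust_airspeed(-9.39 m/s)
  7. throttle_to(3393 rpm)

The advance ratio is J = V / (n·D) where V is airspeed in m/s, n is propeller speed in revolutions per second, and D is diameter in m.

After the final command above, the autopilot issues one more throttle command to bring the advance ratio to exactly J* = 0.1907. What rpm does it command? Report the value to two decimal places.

rpm = 2829.61

set_propeller: D = 0.457 m, P = 0.342 m (p = P/D = 0.748359); state ← (V=0, rpm=0)
set_airspeed(48.11): V ← 48.11 m/s
set_airspeed(11.46): V ← 11.46 m/s
throttle_to(6858): rpm ← 6858
adjust_airspeed(+2.04): V ← 11.46 +2.04 = 13.5 m/s
adjust_airspeed(-9.39): V ← 13.5 -9.39 = 4.11 m/s
throttle_to(3393): rpm ← 3393
final state: V = 4.11 m/s, rpm = 3393 → n = rpm/60 = 56.550000 rev/s
target J* = 0.1907; solve J* = V/(n·D) for n: n = V/(J*·D) = 4.11/(0.1907 × 0.457) = 47.160123 rev/s
rpm = 60·n = 2829.607378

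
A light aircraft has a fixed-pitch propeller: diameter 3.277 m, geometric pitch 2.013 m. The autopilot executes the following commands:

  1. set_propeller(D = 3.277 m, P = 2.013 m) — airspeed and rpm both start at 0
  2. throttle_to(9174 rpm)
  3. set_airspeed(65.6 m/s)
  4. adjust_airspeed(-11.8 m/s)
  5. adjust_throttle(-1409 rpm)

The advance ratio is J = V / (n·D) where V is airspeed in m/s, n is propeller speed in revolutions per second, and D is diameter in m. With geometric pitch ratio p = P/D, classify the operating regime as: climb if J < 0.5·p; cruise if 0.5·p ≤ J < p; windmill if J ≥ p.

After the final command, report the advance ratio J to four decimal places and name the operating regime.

set_propeller: D = 3.277 m, P = 2.013 m (p = P/D = 0.614281); state ← (V=0, rpm=0)
throttle_to(9174): rpm ← 9174
set_airspeed(65.6): V ← 65.6 m/s
adjust_airspeed(-11.8): V ← 65.6 -11.8 = 53.8 m/s
adjust_throttle(-1409): rpm ← 9174 -1409 = 7765
final state: V = 53.8 m/s, rpm = 7765 → n = rpm/60 = 129.416667 rev/s
J = V / (n·D) = 53.8 / (129.416667 × 3.277) = 0.126857
regime bands: climb J<0.3071 | cruise [0.3071, 0.6143) | windmill J≥0.6143
J = 0.1269 → climb

J = 0.1269, regime = climb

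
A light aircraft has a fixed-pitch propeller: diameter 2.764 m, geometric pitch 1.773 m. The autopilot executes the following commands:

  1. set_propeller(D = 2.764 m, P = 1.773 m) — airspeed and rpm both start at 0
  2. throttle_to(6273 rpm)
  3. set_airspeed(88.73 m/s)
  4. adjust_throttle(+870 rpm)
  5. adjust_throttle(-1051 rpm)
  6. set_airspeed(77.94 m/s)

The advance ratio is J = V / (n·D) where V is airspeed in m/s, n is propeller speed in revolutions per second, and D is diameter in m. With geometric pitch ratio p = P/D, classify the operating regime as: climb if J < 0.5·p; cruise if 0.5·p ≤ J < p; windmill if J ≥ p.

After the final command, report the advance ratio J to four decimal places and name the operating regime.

J = 0.2777, regime = climb

set_propeller: D = 2.764 m, P = 1.773 m (p = P/D = 0.641462); state ← (V=0, rpm=0)
throttle_to(6273): rpm ← 6273
set_airspeed(88.73): V ← 88.73 m/s
adjust_throttle(+870): rpm ← 6273 +870 = 7143
adjust_throttle(-1051): rpm ← 7143 -1051 = 6092
set_airspeed(77.94): V ← 77.94 m/s
final state: V = 77.94 m/s, rpm = 6092 → n = rpm/60 = 101.533333 rev/s
J = V / (n·D) = 77.94 / (101.533333 × 2.764) = 0.277724
regime bands: climb J<0.3207 | cruise [0.3207, 0.6415) | windmill J≥0.6415
J = 0.2777 → climb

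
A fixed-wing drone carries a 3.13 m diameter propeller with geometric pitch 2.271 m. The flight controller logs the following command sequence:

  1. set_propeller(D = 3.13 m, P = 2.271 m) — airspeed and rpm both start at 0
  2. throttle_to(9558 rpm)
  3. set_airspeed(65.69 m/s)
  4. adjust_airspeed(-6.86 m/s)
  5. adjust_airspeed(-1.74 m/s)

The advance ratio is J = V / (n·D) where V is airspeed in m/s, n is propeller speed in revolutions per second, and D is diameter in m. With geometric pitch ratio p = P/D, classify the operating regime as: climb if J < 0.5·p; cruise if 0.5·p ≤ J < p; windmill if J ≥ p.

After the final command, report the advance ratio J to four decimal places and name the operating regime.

set_propeller: D = 3.13 m, P = 2.271 m (p = P/D = 0.725559); state ← (V=0, rpm=0)
throttle_to(9558): rpm ← 9558
set_airspeed(65.69): V ← 65.69 m/s
adjust_airspeed(-6.86): V ← 65.69 -6.86 = 58.83 m/s
adjust_airspeed(-1.74): V ← 58.83 -1.74 = 57.09 m/s
final state: V = 57.09 m/s, rpm = 9558 → n = rpm/60 = 159.300000 rev/s
J = V / (n·D) = 57.09 / (159.300000 × 3.13) = 0.114499
regime bands: climb J<0.3628 | cruise [0.3628, 0.7256) | windmill J≥0.7256
J = 0.1145 → climb

J = 0.1145, regime = climb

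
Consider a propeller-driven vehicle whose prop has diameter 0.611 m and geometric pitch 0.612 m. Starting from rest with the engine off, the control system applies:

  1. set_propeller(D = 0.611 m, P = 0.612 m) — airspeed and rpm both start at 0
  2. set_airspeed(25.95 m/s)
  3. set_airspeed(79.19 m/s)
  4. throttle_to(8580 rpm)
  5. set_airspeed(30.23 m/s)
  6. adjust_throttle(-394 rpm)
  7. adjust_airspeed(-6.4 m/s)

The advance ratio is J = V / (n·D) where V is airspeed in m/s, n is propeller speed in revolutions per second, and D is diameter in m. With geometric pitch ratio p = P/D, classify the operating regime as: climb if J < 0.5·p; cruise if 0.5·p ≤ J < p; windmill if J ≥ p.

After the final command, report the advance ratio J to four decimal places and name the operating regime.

set_propeller: D = 0.611 m, P = 0.612 m (p = P/D = 1.001637); state ← (V=0, rpm=0)
set_airspeed(25.95): V ← 25.95 m/s
set_airspeed(79.19): V ← 79.19 m/s
throttle_to(8580): rpm ← 8580
set_airspeed(30.23): V ← 30.23 m/s
adjust_throttle(-394): rpm ← 8580 -394 = 8186
adjust_airspeed(-6.4): V ← 30.23 -6.4 = 23.83 m/s
final state: V = 23.83 m/s, rpm = 8186 → n = rpm/60 = 136.433333 rev/s
J = V / (n·D) = 23.83 / (136.433333 × 0.611) = 0.285866
regime bands: climb J<0.5008 | cruise [0.5008, 1.0016) | windmill J≥1.0016
J = 0.2859 → climb

J = 0.2859, regime = climb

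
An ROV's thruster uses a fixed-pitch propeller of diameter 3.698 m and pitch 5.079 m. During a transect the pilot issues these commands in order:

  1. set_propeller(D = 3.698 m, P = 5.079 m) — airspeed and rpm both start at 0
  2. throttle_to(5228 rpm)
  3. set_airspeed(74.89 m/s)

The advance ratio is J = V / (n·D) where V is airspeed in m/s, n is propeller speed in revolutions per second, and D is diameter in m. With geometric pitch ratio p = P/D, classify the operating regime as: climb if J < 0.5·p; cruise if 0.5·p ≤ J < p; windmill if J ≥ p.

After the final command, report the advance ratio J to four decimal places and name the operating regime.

J = 0.2324, regime = climb

set_propeller: D = 3.698 m, P = 5.079 m (p = P/D = 1.373445); state ← (V=0, rpm=0)
throttle_to(5228): rpm ← 5228
set_airspeed(74.89): V ← 74.89 m/s
final state: V = 74.89 m/s, rpm = 5228 → n = rpm/60 = 87.133333 rev/s
J = V / (n·D) = 74.89 / (87.133333 × 3.698) = 0.232420
regime bands: climb J<0.6867 | cruise [0.6867, 1.3734) | windmill J≥1.3734
J = 0.2324 → climb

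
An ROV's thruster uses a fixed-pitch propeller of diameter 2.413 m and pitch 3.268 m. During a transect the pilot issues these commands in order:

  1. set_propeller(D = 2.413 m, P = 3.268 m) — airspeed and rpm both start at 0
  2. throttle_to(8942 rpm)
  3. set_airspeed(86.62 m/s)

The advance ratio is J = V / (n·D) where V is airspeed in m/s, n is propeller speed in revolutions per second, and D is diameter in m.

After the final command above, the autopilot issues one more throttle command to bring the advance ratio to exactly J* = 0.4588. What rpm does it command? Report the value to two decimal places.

set_propeller: D = 2.413 m, P = 3.268 m (p = P/D = 1.354331); state ← (V=0, rpm=0)
throttle_to(8942): rpm ← 8942
set_airspeed(86.62): V ← 86.62 m/s
final state: V = 86.62 m/s, rpm = 8942 → n = rpm/60 = 149.033333 rev/s
target J* = 0.4588; solve J* = V/(n·D) for n: n = V/(J*·D) = 86.62/(0.4588 × 2.413) = 78.241551 rev/s
rpm = 60·n = 4694.493031

rpm = 4694.49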